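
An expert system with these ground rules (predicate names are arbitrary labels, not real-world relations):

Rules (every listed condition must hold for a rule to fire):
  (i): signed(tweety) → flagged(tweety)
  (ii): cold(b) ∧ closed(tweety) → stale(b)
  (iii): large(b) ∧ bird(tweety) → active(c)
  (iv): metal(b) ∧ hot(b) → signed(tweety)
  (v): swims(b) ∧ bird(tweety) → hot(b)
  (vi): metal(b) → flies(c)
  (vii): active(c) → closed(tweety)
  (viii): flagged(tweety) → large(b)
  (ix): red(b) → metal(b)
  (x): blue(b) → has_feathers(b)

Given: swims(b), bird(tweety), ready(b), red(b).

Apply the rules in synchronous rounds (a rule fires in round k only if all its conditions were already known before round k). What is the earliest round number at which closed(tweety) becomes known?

6

Round 1 fires (v), (ix), giving hot(b), metal(b).
Round 2 fires (iv), (vi), giving signed(tweety), flies(c).
Round 3 fires (i), giving flagged(tweety).
Round 4 fires (viii), giving large(b).
Round 5 fires (iii), giving active(c).
Round 6 fires (vii), giving closed(tweety).
closed(tweety) first appears in round 6.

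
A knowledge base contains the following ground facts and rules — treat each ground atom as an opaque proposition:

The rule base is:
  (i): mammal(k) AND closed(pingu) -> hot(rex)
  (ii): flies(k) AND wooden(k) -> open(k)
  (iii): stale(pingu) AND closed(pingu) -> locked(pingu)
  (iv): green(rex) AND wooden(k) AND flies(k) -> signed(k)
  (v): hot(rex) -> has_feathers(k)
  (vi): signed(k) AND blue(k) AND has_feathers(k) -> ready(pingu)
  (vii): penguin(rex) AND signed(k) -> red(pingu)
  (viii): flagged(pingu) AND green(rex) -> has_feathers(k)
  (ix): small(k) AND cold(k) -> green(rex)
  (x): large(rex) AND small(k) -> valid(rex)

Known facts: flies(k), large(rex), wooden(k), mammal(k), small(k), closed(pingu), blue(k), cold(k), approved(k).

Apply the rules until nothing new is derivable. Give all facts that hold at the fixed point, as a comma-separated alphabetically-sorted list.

Round 1: (i) [mammal(k) AND closed(pingu) -> hot(rex)]; (ii) [flies(k) AND wooden(k) -> open(k)]; (ix) [small(k) AND cold(k) -> green(rex)]; (x) [large(rex) AND small(k) -> valid(rex)]. Adds hot(rex), open(k), green(rex), valid(rex).
Round 2: (iv) [green(rex) AND wooden(k) AND flies(k) -> signed(k)]; (v) [hot(rex) -> has_feathers(k)]. Adds signed(k), has_feathers(k).
Round 3: (vi) [signed(k) AND blue(k) AND has_feathers(k) -> ready(pingu)]. Adds ready(pingu).

approved(k), blue(k), closed(pingu), cold(k), flies(k), green(rex), has_feathers(k), hot(rex), large(rex), mammal(k), open(k), ready(pingu), signed(k), small(k), valid(rex), wooden(k)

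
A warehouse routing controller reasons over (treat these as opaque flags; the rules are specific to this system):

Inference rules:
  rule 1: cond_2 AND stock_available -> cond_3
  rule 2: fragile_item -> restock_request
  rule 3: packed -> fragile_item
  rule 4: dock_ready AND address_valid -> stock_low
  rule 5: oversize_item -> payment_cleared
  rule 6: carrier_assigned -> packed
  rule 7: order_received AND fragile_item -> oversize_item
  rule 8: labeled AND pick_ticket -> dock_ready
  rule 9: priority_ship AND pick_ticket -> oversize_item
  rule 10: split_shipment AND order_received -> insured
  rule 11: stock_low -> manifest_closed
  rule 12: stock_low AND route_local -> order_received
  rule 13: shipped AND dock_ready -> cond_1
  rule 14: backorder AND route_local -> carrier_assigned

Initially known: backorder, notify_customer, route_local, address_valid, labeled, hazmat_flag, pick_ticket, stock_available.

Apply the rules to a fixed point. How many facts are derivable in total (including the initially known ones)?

[1] rule 8 [labeled AND pick_ticket -> dock_ready]; rule 14 [backorder AND route_local -> carrier_assigned]. ⇒ new: dock_ready, carrier_assigned.
[2] rule 4 [dock_ready AND address_valid -> stock_low]; rule 6 [carrier_assigned -> packed]. ⇒ new: stock_low, packed.
[3] rule 3 [packed -> fragile_item]; rule 11 [stock_low -> manifest_closed]; rule 12 [stock_low AND route_local -> order_received]. ⇒ new: fragile_item, manifest_closed, order_received.
[4] rule 2 [fragile_item -> restock_request]; rule 7 [order_received AND fragile_item -> oversize_item]. ⇒ new: restock_request, oversize_item.
[5] rule 5 [oversize_item -> payment_cleared]. ⇒ new: payment_cleared.
Closure: {address_valid, backorder, carrier_assigned, dock_ready, fragile_item, hazmat_flag, labeled, manifest_closed, notify_customer, order_received, oversize_item, packed, payment_cleared, pick_ticket, restock_request, route_local, stock_available, stock_low} — 18 facts.

18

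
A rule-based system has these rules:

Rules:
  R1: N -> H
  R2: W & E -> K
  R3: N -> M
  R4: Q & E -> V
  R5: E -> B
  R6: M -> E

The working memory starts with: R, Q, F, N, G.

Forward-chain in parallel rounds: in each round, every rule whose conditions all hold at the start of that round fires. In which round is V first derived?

3

[1] R1 [N -> H]; R3 [N -> M]. ⇒ new: H, M.
[2] R6 [M -> E]. ⇒ new: E.
[3] R4 [Q & E -> V]; R5 [E -> B]. ⇒ new: V, B.
V first appears in round 3.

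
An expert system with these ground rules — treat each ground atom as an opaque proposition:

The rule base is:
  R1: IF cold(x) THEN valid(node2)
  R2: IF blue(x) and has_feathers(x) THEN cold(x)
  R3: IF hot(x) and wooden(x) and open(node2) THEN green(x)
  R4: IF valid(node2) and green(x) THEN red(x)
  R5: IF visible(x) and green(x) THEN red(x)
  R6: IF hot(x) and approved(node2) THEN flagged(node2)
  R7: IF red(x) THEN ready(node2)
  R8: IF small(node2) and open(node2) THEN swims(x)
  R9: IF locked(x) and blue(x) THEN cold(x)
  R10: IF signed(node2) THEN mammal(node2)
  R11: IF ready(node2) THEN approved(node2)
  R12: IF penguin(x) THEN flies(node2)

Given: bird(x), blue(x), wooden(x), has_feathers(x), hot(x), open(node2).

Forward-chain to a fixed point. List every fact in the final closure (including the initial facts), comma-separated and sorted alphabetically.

approved(node2), bird(x), blue(x), cold(x), flagged(node2), green(x), has_feathers(x), hot(x), open(node2), ready(node2), red(x), valid(node2), wooden(x)

[1] R2 [IF blue(x) and has_feathers(x) THEN cold(x)]; R3 [IF hot(x) and wooden(x) and open(node2) THEN green(x)]. ⇒ new: cold(x), green(x).
[2] R1 [IF cold(x) THEN valid(node2)]. ⇒ new: valid(node2).
[3] R4 [IF valid(node2) and green(x) THEN red(x)]. ⇒ new: red(x).
[4] R7 [IF red(x) THEN ready(node2)]. ⇒ new: ready(node2).
[5] R11 [IF ready(node2) THEN approved(node2)]. ⇒ new: approved(node2).
[6] R6 [IF hot(x) and approved(node2) THEN flagged(node2)]. ⇒ new: flagged(node2).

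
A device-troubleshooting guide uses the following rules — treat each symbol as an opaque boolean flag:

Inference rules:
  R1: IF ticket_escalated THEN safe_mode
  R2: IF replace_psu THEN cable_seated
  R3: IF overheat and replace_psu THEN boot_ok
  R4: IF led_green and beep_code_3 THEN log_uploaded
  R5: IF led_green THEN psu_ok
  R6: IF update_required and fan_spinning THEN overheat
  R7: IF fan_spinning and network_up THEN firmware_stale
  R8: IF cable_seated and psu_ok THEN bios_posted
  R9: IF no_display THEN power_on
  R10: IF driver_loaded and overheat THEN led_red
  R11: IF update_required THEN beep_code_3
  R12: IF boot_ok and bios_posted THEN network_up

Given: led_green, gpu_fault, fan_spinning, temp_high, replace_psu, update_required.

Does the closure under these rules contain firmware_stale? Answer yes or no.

yes

Round 1: R2 [IF replace_psu THEN cable_seated]; R5 [IF led_green THEN psu_ok]; R6 [IF update_required and fan_spinning THEN overheat]; R11 [IF update_required THEN beep_code_3]. Adds cable_seated, psu_ok, overheat, beep_code_3.
Round 2: R3 [IF overheat and replace_psu THEN boot_ok]; R4 [IF led_green and beep_code_3 THEN log_uploaded]; R8 [IF cable_seated and psu_ok THEN bios_posted]. Adds boot_ok, log_uploaded, bios_posted.
Round 3: R12 [IF boot_ok and bios_posted THEN network_up]. Adds network_up.
Round 4: R7 [IF fan_spinning and network_up THEN firmware_stale]. Adds firmware_stale.
firmware_stale appears in round 4, so it is derivable.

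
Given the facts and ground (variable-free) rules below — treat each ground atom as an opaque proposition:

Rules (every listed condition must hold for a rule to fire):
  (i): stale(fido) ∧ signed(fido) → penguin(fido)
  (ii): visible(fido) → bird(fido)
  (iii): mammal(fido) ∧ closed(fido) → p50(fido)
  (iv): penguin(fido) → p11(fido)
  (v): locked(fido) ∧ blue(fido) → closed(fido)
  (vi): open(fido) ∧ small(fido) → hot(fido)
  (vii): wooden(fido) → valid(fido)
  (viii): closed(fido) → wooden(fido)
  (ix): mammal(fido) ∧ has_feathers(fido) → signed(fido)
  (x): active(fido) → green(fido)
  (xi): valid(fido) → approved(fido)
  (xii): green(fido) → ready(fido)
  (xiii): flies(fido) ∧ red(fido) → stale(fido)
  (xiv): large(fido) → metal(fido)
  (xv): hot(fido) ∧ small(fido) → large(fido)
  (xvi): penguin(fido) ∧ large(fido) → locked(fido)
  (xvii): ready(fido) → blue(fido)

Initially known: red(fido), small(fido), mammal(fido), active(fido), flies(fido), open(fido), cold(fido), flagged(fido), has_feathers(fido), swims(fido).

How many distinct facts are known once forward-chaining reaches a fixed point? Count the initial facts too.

26

[1] (vi) [open(fido) ∧ small(fido) → hot(fido)]; (ix) [mammal(fido) ∧ has_feathers(fido) → signed(fido)]; (x) [active(fido) → green(fido)]; (xiii) [flies(fido) ∧ red(fido) → stale(fido)]. ⇒ new: hot(fido), signed(fido), green(fido), stale(fido).
[2] (i) [stale(fido) ∧ signed(fido) → penguin(fido)]; (xii) [green(fido) → ready(fido)]; (xv) [hot(fido) ∧ small(fido) → large(fido)]. ⇒ new: penguin(fido), ready(fido), large(fido).
[3] (iv) [penguin(fido) → p11(fido)]; (xiv) [large(fido) → metal(fido)]; (xvi) [penguin(fido) ∧ large(fido) → locked(fido)]; (xvii) [ready(fido) → blue(fido)]. ⇒ new: p11(fido), metal(fido), locked(fido), blue(fido).
[4] (v) [locked(fido) ∧ blue(fido) → closed(fido)]. ⇒ new: closed(fido).
[5] (iii) [mammal(fido) ∧ closed(fido) → p50(fido)]; (viii) [closed(fido) → wooden(fido)]. ⇒ new: p50(fido), wooden(fido).
[6] (vii) [wooden(fido) → valid(fido)]. ⇒ new: valid(fido).
[7] (xi) [valid(fido) → approved(fido)]. ⇒ new: approved(fido).
Closure: {active(fido), approved(fido), blue(fido), closed(fido), cold(fido), flagged(fido), flies(fido), green(fido), has_feathers(fido), hot(fido), large(fido), locked(fido), mammal(fido), metal(fido), open(fido), p11(fido), p50(fido), penguin(fido), ready(fido), red(fido), signed(fido), small(fido), stale(fido), swims(fido), valid(fido), wooden(fido)} — 26 facts.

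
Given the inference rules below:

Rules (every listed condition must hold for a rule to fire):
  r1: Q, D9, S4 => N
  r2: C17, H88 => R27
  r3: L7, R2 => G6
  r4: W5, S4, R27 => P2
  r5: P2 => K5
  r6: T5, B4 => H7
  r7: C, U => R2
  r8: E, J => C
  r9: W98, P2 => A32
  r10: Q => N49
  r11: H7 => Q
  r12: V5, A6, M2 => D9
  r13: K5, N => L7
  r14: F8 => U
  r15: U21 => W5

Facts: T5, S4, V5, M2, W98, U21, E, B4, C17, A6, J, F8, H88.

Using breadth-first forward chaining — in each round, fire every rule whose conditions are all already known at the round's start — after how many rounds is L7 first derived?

4

Round 1 — r2, r6, r8, r12, r14, r15, derive R27, H7, C, D9, U, W5.
Round 2 — r4, r7, r11, derive P2, R2, Q.
Round 3 — r1, r5, r9, r10, derive N, K5, A32, N49.
Round 4 — r13, derive L7.
L7 first appears in round 4.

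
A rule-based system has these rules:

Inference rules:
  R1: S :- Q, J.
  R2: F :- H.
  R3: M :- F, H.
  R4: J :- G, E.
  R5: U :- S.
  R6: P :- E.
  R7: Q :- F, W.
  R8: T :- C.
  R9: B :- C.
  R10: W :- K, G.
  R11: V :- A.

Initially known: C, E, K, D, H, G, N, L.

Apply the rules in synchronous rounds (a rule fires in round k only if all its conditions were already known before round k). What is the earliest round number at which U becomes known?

4

Round 1 — R2, R4, R6, R8, R9, R10, derive F, J, P, T, B, W.
Round 2 — R3, R7, derive M, Q.
Round 3 — R1, derive S.
Round 4 — R5, derive U.
U first appears in round 4.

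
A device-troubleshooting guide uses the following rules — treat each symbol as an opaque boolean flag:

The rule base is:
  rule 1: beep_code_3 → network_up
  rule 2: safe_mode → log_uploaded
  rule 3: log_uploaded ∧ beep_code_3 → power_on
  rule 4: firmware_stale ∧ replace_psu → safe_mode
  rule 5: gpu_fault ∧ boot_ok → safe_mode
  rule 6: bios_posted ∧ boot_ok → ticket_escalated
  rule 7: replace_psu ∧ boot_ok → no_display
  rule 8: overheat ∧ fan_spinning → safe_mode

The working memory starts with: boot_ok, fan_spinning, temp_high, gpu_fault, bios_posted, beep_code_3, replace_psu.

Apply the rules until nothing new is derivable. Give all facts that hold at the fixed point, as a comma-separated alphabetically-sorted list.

beep_code_3, bios_posted, boot_ok, fan_spinning, gpu_fault, log_uploaded, network_up, no_display, power_on, replace_psu, safe_mode, temp_high, ticket_escalated

Round 1: rule 1 [beep_code_3 → network_up]; rule 5 [gpu_fault ∧ boot_ok → safe_mode]; rule 6 [bios_posted ∧ boot_ok → ticket_escalated]; rule 7 [replace_psu ∧ boot_ok → no_display]. New: network_up, safe_mode, ticket_escalated, no_display.
Round 2: rule 2 [safe_mode → log_uploaded]. New: log_uploaded.
Round 3: rule 3 [log_uploaded ∧ beep_code_3 → power_on]. New: power_on.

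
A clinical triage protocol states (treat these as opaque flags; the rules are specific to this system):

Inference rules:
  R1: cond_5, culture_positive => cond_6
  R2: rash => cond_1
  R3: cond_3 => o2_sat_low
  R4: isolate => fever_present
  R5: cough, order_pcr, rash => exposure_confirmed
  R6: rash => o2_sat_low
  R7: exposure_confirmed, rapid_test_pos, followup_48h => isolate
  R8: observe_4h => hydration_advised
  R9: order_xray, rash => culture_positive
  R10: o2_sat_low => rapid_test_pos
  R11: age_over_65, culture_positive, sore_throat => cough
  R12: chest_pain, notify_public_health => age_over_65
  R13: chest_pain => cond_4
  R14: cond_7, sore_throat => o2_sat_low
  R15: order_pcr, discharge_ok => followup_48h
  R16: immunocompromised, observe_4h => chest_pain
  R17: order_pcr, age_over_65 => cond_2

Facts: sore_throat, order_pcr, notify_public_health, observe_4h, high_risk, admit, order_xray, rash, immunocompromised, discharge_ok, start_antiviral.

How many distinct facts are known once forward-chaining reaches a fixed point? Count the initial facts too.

25

Round 1: R2 [rash => cond_1]; R6 [rash => o2_sat_low]; R8 [observe_4h => hydration_advised]; R9 [order_xray, rash => culture_positive]; R15 [order_pcr, discharge_ok => followup_48h]; R16 [immunocompromised, observe_4h => chest_pain]. Adds cond_1, o2_sat_low, hydration_advised, culture_positive, followup_48h, chest_pain.
Round 2: R10 [o2_sat_low => rapid_test_pos]; R12 [chest_pain, notify_public_health => age_over_65]; R13 [chest_pain => cond_4]. Adds rapid_test_pos, age_over_65, cond_4.
Round 3: R11 [age_over_65, culture_positive, sore_throat => cough]; R17 [order_pcr, age_over_65 => cond_2]. Adds cough, cond_2.
Round 4: R5 [cough, order_pcr, rash => exposure_confirmed]. Adds exposure_confirmed.
Round 5: R7 [exposure_confirmed, rapid_test_pos, followup_48h => isolate]. Adds isolate.
Round 6: R4 [isolate => fever_present]. Adds fever_present.
Closure: {admit, age_over_65, chest_pain, cond_1, cond_2, cond_4, cough, culture_positive, discharge_ok, exposure_confirmed, fever_present, followup_48h, high_risk, hydration_advised, immunocompromised, isolate, notify_public_health, o2_sat_low, observe_4h, order_pcr, order_xray, rapid_test_pos, rash, sore_throat, start_antiviral} — 25 facts.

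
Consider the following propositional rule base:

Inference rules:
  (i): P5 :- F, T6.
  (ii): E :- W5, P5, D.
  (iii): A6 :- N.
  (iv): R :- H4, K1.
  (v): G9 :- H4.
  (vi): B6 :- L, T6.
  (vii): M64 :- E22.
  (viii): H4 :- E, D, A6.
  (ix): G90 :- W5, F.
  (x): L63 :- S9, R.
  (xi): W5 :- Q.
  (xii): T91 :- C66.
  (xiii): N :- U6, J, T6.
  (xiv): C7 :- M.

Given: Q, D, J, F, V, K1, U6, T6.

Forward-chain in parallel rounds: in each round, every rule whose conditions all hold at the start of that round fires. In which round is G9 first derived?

4

Round 1: (i) [P5 :- F, T6.]; (xi) [W5 :- Q.]; (xiii) [N :- U6, J, T6.]. Adds P5, W5, N.
Round 2: (ii) [E :- W5, P5, D.]; (iii) [A6 :- N.]; (ix) [G90 :- W5, F.]. Adds E, A6, G90.
Round 3: (viii) [H4 :- E, D, A6.]. Adds H4.
Round 4: (iv) [R :- H4, K1.]; (v) [G9 :- H4.]. Adds R, G9.
G9 first appears in round 4.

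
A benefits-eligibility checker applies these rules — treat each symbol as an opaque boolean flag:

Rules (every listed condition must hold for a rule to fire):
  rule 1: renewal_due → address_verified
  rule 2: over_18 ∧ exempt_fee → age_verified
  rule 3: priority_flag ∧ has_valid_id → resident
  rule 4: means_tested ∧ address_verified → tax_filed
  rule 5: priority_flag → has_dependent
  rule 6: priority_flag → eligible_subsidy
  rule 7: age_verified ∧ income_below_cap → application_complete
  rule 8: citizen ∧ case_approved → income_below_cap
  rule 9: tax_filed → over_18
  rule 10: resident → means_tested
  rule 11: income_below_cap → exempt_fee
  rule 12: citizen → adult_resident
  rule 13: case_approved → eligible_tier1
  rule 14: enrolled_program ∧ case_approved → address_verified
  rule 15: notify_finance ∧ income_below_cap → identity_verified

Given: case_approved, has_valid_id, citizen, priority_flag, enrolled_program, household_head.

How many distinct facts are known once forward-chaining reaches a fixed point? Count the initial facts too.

19

Round 1: rule 3 [priority_flag ∧ has_valid_id → resident]; rule 5 [priority_flag → has_dependent]; rule 6 [priority_flag → eligible_subsidy]; rule 8 [citizen ∧ case_approved → income_below_cap]; rule 12 [citizen → adult_resident]; rule 13 [case_approved → eligible_tier1]; rule 14 [enrolled_program ∧ case_approved → address_verified]. Adds resident, has_dependent, eligible_subsidy, income_below_cap, adult_resident, eligible_tier1, address_verified.
Round 2: rule 10 [resident → means_tested]; rule 11 [income_below_cap → exempt_fee]. Adds means_tested, exempt_fee.
Round 3: rule 4 [means_tested ∧ address_verified → tax_filed]. Adds tax_filed.
Round 4: rule 9 [tax_filed → over_18]. Adds over_18.
Round 5: rule 2 [over_18 ∧ exempt_fee → age_verified]. Adds age_verified.
Round 6: rule 7 [age_verified ∧ income_below_cap → application_complete]. Adds application_complete.
Closure: {address_verified, adult_resident, age_verified, application_complete, case_approved, citizen, eligible_subsidy, eligible_tier1, enrolled_program, exempt_fee, has_dependent, has_valid_id, household_head, income_below_cap, means_tested, over_18, priority_flag, resident, tax_filed} — 19 facts.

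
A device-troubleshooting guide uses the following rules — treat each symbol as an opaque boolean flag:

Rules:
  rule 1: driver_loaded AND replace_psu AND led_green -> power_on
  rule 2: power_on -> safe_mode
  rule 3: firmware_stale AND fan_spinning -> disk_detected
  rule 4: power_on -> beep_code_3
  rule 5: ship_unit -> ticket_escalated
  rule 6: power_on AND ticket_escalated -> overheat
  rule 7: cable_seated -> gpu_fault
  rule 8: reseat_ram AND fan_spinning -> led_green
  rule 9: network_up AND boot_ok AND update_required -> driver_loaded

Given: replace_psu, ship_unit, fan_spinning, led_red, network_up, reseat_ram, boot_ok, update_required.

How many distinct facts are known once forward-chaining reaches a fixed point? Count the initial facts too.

15

Round 1 — rule 5, rule 8, rule 9, derive ticket_escalated, led_green, driver_loaded.
Round 2 — rule 1, derive power_on.
Round 3 — rule 2, rule 4, rule 6, derive safe_mode, beep_code_3, overheat.
Closure: {beep_code_3, boot_ok, driver_loaded, fan_spinning, led_green, led_red, network_up, overheat, power_on, replace_psu, reseat_ram, safe_mode, ship_unit, ticket_escalated, update_required} — 15 facts.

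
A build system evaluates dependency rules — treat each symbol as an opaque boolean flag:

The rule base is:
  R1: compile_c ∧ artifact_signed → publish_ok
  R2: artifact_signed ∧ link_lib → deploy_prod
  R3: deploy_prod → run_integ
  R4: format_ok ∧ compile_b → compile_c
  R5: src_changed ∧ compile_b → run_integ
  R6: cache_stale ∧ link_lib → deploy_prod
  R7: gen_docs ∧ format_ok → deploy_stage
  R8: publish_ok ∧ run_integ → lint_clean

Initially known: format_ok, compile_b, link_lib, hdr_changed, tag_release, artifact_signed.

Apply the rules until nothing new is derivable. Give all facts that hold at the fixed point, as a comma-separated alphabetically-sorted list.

artifact_signed, compile_b, compile_c, deploy_prod, format_ok, hdr_changed, link_lib, lint_clean, publish_ok, run_integ, tag_release

Round 1 — R2, R4, derive deploy_prod, compile_c.
Round 2 — R1, R3, derive publish_ok, run_integ.
Round 3 — R8, derive lint_clean.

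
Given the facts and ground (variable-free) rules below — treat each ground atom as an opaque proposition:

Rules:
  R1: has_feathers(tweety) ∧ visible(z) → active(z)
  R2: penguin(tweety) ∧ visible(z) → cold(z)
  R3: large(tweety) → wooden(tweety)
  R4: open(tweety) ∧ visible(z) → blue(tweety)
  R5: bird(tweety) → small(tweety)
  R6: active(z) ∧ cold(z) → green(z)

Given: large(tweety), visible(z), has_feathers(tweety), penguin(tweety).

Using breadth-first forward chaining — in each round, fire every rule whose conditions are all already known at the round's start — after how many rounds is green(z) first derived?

Round 1: R1 [has_feathers(tweety) ∧ visible(z) → active(z)]; R2 [penguin(tweety) ∧ visible(z) → cold(z)]; R3 [large(tweety) → wooden(tweety)]. Adds active(z), cold(z), wooden(tweety).
Round 2: R6 [active(z) ∧ cold(z) → green(z)]. Adds green(z).
green(z) first appears in round 2.

2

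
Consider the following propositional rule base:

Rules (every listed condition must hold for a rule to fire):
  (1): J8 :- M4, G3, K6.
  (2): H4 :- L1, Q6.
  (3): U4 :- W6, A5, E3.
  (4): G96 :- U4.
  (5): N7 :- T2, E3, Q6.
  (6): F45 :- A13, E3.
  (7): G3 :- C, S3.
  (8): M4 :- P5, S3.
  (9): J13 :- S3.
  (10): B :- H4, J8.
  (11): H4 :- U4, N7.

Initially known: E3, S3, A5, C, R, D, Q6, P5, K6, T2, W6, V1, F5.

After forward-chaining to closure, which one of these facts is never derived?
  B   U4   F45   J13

Round 1 — (3), (5), (7), (8), (9), derive U4, N7, G3, M4, J13.
Round 2 — (1), (4), (11), derive J8, G96, H4.
Round 3 — (10), derive B.
Derived: B (round 3), J13 (round 1), U4 (round 1). F45 never appears in any round.

F45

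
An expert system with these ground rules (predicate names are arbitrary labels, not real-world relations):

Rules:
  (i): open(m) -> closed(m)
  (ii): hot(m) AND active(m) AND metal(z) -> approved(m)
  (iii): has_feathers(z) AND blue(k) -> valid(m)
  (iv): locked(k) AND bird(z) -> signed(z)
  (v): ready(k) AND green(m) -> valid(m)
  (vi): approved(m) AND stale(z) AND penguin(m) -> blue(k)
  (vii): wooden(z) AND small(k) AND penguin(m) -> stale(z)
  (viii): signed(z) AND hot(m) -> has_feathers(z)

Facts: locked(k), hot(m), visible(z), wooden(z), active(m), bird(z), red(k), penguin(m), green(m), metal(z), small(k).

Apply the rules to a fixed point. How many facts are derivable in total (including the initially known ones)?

[1] (ii) [hot(m) AND active(m) AND metal(z) -> approved(m)]; (iv) [locked(k) AND bird(z) -> signed(z)]; (vii) [wooden(z) AND small(k) AND penguin(m) -> stale(z)]. ⇒ new: approved(m), signed(z), stale(z).
[2] (vi) [approved(m) AND stale(z) AND penguin(m) -> blue(k)]; (viii) [signed(z) AND hot(m) -> has_feathers(z)]. ⇒ new: blue(k), has_feathers(z).
[3] (iii) [has_feathers(z) AND blue(k) -> valid(m)]. ⇒ new: valid(m).
Closure: {active(m), approved(m), bird(z), blue(k), green(m), has_feathers(z), hot(m), locked(k), metal(z), penguin(m), red(k), signed(z), small(k), stale(z), valid(m), visible(z), wooden(z)} — 17 facts.

17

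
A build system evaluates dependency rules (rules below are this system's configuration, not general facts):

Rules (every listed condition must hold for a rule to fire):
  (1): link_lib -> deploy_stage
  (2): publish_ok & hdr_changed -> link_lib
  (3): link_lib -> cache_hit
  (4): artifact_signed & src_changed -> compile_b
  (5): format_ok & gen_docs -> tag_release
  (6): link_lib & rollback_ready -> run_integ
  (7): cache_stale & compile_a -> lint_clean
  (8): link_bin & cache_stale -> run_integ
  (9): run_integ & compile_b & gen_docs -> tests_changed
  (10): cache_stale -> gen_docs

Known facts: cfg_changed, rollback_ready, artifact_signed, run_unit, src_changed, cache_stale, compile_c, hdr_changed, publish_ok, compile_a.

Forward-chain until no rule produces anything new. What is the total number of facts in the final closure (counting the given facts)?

18

Round 1 fires (2), (4), (7), (10), giving link_lib, compile_b, lint_clean, gen_docs.
Round 2 fires (1), (3), (6), giving deploy_stage, cache_hit, run_integ.
Round 3 fires (9), giving tests_changed.
Closure: {artifact_signed, cache_hit, cache_stale, cfg_changed, compile_a, compile_b, compile_c, deploy_stage, gen_docs, hdr_changed, link_lib, lint_clean, publish_ok, rollback_ready, run_integ, run_unit, src_changed, tests_changed} — 18 facts.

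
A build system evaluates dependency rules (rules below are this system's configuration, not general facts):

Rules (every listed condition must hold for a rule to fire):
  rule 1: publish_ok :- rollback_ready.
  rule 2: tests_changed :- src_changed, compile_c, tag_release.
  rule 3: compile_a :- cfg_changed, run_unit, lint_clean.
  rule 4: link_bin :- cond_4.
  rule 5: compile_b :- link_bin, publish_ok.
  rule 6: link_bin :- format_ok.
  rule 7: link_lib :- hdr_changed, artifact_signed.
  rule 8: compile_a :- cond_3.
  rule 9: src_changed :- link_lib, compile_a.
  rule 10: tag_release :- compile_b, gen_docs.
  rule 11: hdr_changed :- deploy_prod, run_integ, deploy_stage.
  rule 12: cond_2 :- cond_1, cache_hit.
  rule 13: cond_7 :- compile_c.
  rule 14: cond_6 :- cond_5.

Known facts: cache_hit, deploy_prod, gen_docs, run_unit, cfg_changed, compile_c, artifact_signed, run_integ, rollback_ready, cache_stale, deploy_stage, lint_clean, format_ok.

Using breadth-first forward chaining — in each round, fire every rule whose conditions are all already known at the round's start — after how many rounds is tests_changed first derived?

Round 1: rule 1 [publish_ok :- rollback_ready.]; rule 3 [compile_a :- cfg_changed, run_unit, lint_clean.]; rule 6 [link_bin :- format_ok.]; rule 11 [hdr_changed :- deploy_prod, run_integ, deploy_stage.]; rule 13 [cond_7 :- compile_c.]. New: publish_ok, compile_a, link_bin, hdr_changed, cond_7.
Round 2: rule 5 [compile_b :- link_bin, publish_ok.]; rule 7 [link_lib :- hdr_changed, artifact_signed.]. New: compile_b, link_lib.
Round 3: rule 9 [src_changed :- link_lib, compile_a.]; rule 10 [tag_release :- compile_b, gen_docs.]. New: src_changed, tag_release.
Round 4: rule 2 [tests_changed :- src_changed, compile_c, tag_release.]. New: tests_changed.
tests_changed first appears in round 4.

4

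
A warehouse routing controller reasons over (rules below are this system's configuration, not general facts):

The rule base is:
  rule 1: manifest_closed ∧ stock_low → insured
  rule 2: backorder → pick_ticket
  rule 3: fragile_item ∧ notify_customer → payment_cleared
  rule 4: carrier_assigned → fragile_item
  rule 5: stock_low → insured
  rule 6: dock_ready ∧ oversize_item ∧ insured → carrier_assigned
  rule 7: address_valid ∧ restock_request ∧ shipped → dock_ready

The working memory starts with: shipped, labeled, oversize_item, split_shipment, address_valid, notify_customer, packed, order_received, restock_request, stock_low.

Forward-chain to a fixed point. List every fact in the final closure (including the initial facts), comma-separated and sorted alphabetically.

Round 1: rule 5 [stock_low → insured]; rule 7 [address_valid ∧ restock_request ∧ shipped → dock_ready]. Adds insured, dock_ready.
Round 2: rule 6 [dock_ready ∧ oversize_item ∧ insured → carrier_assigned]. Adds carrier_assigned.
Round 3: rule 4 [carrier_assigned → fragile_item]. Adds fragile_item.
Round 4: rule 3 [fragile_item ∧ notify_customer → payment_cleared]. Adds payment_cleared.

address_valid, carrier_assigned, dock_ready, fragile_item, insured, labeled, notify_customer, order_received, oversize_item, packed, payment_cleared, restock_request, shipped, split_shipment, stock_low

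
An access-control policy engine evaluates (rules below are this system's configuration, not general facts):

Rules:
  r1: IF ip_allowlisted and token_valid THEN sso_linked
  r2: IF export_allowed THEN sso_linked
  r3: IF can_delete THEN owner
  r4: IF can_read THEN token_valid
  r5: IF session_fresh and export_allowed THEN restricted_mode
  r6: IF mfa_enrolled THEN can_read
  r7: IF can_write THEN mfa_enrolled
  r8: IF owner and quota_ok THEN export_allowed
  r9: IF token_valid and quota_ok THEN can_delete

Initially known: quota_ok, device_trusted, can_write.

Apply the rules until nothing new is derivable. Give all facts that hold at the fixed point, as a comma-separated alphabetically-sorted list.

can_delete, can_read, can_write, device_trusted, export_allowed, mfa_enrolled, owner, quota_ok, sso_linked, token_valid

Round 1: r7 [IF can_write THEN mfa_enrolled]. Adds mfa_enrolled.
Round 2: r6 [IF mfa_enrolled THEN can_read]. Adds can_read.
Round 3: r4 [IF can_read THEN token_valid]. Adds token_valid.
Round 4: r9 [IF token_valid and quota_ok THEN can_delete]. Adds can_delete.
Round 5: r3 [IF can_delete THEN owner]. Adds owner.
Round 6: r8 [IF owner and quota_ok THEN export_allowed]. Adds export_allowed.
Round 7: r2 [IF export_allowed THEN sso_linked]. Adds sso_linked.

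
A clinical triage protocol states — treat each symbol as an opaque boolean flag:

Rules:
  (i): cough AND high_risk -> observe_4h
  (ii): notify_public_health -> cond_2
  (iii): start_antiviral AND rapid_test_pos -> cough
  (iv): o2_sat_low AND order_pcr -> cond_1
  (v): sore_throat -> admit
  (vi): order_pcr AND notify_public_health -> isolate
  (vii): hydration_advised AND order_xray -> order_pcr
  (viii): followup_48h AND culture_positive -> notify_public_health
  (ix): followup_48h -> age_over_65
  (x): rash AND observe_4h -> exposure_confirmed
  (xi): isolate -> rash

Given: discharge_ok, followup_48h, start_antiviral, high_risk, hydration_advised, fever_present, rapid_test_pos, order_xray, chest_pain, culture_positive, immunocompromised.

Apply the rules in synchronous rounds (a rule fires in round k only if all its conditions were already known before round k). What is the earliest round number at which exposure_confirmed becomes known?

Round 1: (iii) [start_antiviral AND rapid_test_pos -> cough]; (vii) [hydration_advised AND order_xray -> order_pcr]; (viii) [followup_48h AND culture_positive -> notify_public_health]; (ix) [followup_48h -> age_over_65]. Adds cough, order_pcr, notify_public_health, age_over_65.
Round 2: (i) [cough AND high_risk -> observe_4h]; (ii) [notify_public_health -> cond_2]; (vi) [order_pcr AND notify_public_health -> isolate]. Adds observe_4h, cond_2, isolate.
Round 3: (xi) [isolate -> rash]. Adds rash.
Round 4: (x) [rash AND observe_4h -> exposure_confirmed]. Adds exposure_confirmed.
exposure_confirmed first appears in round 4.

4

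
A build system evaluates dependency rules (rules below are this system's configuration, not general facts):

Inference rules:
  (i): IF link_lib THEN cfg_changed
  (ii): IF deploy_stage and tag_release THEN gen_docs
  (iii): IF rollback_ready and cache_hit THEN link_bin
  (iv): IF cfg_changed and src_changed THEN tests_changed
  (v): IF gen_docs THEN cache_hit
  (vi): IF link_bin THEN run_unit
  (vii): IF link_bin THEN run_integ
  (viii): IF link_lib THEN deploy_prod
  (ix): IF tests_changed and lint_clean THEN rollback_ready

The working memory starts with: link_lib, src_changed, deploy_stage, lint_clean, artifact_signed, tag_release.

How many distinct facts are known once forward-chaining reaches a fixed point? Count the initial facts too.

15

Round 1 — (i), (ii), (viii), derive cfg_changed, gen_docs, deploy_prod.
Round 2 — (iv), (v), derive tests_changed, cache_hit.
Round 3 — (ix), derive rollback_ready.
Round 4 — (iii), derive link_bin.
Round 5 — (vi), (vii), derive run_unit, run_integ.
Closure: {artifact_signed, cache_hit, cfg_changed, deploy_prod, deploy_stage, gen_docs, link_bin, link_lib, lint_clean, rollback_ready, run_integ, run_unit, src_changed, tag_release, tests_changed} — 15 facts.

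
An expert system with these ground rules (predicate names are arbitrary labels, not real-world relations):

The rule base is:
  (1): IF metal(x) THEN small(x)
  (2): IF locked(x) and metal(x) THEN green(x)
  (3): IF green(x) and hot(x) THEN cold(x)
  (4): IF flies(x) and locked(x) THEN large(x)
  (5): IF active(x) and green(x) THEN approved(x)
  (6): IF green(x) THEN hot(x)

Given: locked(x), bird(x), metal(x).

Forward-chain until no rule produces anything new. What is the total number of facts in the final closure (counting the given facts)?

[1] (1) [IF metal(x) THEN small(x)]; (2) [IF locked(x) and metal(x) THEN green(x)]. ⇒ new: small(x), green(x).
[2] (6) [IF green(x) THEN hot(x)]. ⇒ new: hot(x).
[3] (3) [IF green(x) and hot(x) THEN cold(x)]. ⇒ new: cold(x).
Closure: {bird(x), cold(x), green(x), hot(x), locked(x), metal(x), small(x)} — 7 facts.

7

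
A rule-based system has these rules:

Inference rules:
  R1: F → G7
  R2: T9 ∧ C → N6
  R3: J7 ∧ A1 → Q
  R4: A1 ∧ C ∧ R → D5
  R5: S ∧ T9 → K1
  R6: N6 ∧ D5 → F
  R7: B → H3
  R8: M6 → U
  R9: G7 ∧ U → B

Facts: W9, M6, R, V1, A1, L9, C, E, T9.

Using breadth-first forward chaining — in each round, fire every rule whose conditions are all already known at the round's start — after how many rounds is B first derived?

Round 1 — R2, R4, R8, derive N6, D5, U.
Round 2 — R6, derive F.
Round 3 — R1, derive G7.
Round 4 — R9, derive B.
B first appears in round 4.

4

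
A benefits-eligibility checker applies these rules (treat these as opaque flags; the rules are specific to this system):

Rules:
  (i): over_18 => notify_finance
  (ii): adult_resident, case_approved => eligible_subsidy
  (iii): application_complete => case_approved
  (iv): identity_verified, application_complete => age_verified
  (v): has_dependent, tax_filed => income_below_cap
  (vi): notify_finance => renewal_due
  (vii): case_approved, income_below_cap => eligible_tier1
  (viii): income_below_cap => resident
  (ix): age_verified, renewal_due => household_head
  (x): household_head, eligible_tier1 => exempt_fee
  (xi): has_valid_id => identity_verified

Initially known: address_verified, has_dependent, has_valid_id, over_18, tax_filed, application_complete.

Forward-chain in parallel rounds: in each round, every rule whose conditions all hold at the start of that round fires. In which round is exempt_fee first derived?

4

Round 1 fires (i), (iii), (v), (xi), giving notify_finance, case_approved, income_below_cap, identity_verified.
Round 2 fires (iv), (vi), (vii), (viii), giving age_verified, renewal_due, eligible_tier1, resident.
Round 3 fires (ix), giving household_head.
Round 4 fires (x), giving exempt_fee.
exempt_fee first appears in round 4.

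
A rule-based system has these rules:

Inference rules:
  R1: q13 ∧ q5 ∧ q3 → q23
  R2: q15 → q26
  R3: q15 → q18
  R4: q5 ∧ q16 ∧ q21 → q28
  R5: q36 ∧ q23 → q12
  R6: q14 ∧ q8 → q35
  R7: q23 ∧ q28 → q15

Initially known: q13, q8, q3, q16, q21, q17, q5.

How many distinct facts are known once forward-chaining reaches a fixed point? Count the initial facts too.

12

[1] R1 [q13 ∧ q5 ∧ q3 → q23]; R4 [q5 ∧ q16 ∧ q21 → q28]. ⇒ new: q23, q28.
[2] R7 [q23 ∧ q28 → q15]. ⇒ new: q15.
[3] R2 [q15 → q26]; R3 [q15 → q18]. ⇒ new: q26, q18.
Closure: {q13, q15, q16, q17, q18, q21, q23, q26, q28, q3, q5, q8} — 12 facts.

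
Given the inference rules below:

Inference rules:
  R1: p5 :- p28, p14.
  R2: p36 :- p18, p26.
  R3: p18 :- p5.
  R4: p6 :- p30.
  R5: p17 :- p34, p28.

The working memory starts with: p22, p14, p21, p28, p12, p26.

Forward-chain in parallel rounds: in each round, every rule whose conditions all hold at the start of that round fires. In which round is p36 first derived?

Round 1 fires R1, giving p5.
Round 2 fires R3, giving p18.
Round 3 fires R2, giving p36.
p36 first appears in round 3.

3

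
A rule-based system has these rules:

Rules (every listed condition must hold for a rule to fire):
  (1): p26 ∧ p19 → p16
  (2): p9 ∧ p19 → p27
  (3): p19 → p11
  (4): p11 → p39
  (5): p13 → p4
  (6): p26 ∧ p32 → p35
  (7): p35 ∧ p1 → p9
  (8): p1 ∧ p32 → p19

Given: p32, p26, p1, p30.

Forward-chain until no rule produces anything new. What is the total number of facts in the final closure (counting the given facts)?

[1] (6) [p26 ∧ p32 → p35]; (8) [p1 ∧ p32 → p19]. ⇒ new: p35, p19.
[2] (1) [p26 ∧ p19 → p16]; (3) [p19 → p11]; (7) [p35 ∧ p1 → p9]. ⇒ new: p16, p11, p9.
[3] (2) [p9 ∧ p19 → p27]; (4) [p11 → p39]. ⇒ new: p27, p39.
Closure: {p1, p11, p16, p19, p26, p27, p30, p32, p35, p39, p9} — 11 facts.

11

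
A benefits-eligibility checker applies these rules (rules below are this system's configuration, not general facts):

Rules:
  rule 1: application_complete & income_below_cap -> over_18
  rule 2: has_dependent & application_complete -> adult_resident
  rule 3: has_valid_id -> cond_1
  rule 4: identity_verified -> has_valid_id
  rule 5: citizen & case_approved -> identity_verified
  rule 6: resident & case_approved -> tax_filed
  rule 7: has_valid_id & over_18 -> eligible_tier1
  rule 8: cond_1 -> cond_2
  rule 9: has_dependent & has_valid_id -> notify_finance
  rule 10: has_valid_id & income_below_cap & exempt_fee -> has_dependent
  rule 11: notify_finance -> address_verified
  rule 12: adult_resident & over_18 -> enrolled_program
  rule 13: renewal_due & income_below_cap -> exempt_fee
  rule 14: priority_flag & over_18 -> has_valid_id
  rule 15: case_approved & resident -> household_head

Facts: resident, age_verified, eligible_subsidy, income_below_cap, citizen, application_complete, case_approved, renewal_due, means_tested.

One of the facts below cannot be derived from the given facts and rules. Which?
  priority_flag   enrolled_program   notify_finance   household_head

Round 1 fires rule 1, rule 5, rule 6, rule 13, rule 15, giving over_18, identity_verified, tax_filed, exempt_fee, household_head.
Round 2 fires rule 4, giving has_valid_id.
Round 3 fires rule 3, rule 7, rule 10, giving cond_1, eligible_tier1, has_dependent.
Round 4 fires rule 2, rule 8, rule 9, giving adult_resident, cond_2, notify_finance.
Round 5 fires rule 11, rule 12, giving address_verified, enrolled_program.
Derived: notify_finance (round 4), enrolled_program (round 5), household_head (round 1). priority_flag never appears in any round.

priority_flag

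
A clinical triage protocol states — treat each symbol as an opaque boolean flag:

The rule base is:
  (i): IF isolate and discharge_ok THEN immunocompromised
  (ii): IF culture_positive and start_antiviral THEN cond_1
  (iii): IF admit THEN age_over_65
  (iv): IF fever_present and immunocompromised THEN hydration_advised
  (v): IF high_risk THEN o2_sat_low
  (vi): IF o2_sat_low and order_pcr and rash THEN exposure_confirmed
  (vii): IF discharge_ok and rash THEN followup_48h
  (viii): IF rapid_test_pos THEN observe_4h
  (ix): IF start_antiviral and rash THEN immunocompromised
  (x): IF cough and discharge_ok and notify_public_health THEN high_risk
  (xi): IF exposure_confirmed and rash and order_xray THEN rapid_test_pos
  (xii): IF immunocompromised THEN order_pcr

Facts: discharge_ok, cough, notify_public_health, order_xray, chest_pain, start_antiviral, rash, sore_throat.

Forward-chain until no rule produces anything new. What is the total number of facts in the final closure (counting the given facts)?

Round 1 fires (vii), (ix), (x), giving followup_48h, immunocompromised, high_risk.
Round 2 fires (v), (xii), giving o2_sat_low, order_pcr.
Round 3 fires (vi), giving exposure_confirmed.
Round 4 fires (xi), giving rapid_test_pos.
Round 5 fires (viii), giving observe_4h.
Closure: {chest_pain, cough, discharge_ok, exposure_confirmed, followup_48h, high_risk, immunocompromised, notify_public_health, o2_sat_low, observe_4h, order_pcr, order_xray, rapid_test_pos, rash, sore_throat, start_antiviral} — 16 facts.

16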